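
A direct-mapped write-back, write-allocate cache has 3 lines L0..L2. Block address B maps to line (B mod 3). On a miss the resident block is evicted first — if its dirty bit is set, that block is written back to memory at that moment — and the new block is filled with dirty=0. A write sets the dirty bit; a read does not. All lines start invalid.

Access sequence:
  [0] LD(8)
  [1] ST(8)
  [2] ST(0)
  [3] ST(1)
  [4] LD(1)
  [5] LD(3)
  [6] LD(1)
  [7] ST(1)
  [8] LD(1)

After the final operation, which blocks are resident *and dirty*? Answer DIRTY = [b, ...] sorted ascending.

  0 | R B8 → L2 miss [-]
  1 | W B8 → L2 hit [D]
  2 | W B0 → L0 miss [D]
  3 | W B1 → L1 miss [D]
  4 | R B1 → L1 hit [D]
  5 | R B3 → L0 miss wb→B0 [-]
  6 | R B1 → L1 hit [D]
  7 | W B1 → L1 hit [D]
  8 | R B1 → L1 hit [D]

DIRTY = [1, 8]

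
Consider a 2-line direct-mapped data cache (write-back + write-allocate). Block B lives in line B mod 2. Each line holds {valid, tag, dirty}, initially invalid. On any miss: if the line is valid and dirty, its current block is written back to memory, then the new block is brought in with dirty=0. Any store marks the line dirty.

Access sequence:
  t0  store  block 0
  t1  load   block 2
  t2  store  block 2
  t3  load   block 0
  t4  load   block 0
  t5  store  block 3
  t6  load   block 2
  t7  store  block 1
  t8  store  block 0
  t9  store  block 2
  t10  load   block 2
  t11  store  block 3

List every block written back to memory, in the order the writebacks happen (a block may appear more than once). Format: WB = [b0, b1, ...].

WB = [0, 2, 3, 0, 1]

0: W B0 → L0 miss [D]
1: R B2 → L0 miss wb→B0 [-]
2: W B2 → L0 hit [D]
3: R B0 → L0 miss wb→B2 [-]
4: R B0 → L0 hit [-]
5: W B3 → L1 miss [D]
6: R B2 → L0 miss [-]
7: W B1 → L1 miss wb→B3 [D]
8: W B0 → L0 miss [D]
9: W B2 → L0 miss wb→B0 [D]
10: R B2 → L0 hit [D]
11: W B3 → L1 miss wb→B1 [D]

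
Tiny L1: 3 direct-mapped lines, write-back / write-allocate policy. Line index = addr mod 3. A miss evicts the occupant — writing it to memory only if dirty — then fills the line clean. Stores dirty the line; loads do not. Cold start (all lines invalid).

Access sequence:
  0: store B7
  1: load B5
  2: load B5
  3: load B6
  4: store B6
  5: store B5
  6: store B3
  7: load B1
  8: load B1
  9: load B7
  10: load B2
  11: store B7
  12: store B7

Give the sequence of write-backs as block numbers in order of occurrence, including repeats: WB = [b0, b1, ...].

  0 | W B7 → L1 miss [D]
  1 | R B5 → L2 miss [-]
  2 | R B5 → L2 hit [-]
  3 | R B6 → L0 miss [-]
  4 | W B6 → L0 hit [D]
  5 | W B5 → L2 hit [D]
  6 | W B3 → L0 miss wb→B6 [D]
  7 | R B1 → L1 miss wb→B7 [-]
  8 | R B1 → L1 hit [-]
  9 | R B7 → L1 miss [-]
  10 | R B2 → L2 miss wb→B5 [-]
  11 | W B7 → L1 hit [D]
  12 | W B7 → L1 hit [D]

WB = [6, 7, 5]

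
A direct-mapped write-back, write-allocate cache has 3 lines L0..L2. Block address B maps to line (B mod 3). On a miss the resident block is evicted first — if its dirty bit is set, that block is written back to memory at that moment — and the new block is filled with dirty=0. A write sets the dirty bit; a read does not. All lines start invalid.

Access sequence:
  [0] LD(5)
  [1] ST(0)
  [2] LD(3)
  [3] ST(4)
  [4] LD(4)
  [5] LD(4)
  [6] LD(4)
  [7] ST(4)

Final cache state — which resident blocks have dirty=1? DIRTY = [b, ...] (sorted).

0: R B5 → L2 miss [-]
1: W B0 → L0 miss [D]
2: R B3 → L0 miss wb→B0 [-]
3: W B4 → L1 miss [D]
4: R B4 → L1 hit [D]
5: R B4 → L1 hit [D]
6: R B4 → L1 hit [D]
7: W B4 → L1 hit [D]

DIRTY = [4]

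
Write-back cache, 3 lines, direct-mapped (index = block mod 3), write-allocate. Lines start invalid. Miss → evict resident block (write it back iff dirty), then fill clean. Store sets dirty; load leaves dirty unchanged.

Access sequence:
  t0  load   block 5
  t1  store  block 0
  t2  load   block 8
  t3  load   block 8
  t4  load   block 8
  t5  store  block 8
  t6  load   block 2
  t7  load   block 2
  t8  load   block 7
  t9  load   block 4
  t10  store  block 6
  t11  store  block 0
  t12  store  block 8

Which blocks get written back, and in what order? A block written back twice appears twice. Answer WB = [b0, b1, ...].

WB = [8, 0, 6]

  0 | R B5 → L2 miss [-]
  1 | W B0 → L0 miss [D]
  2 | R B8 → L2 miss [-]
  3 | R B8 → L2 hit [-]
  4 | R B8 → L2 hit [-]
  5 | W B8 → L2 hit [D]
  6 | R B2 → L2 miss wb→B8 [-]
  7 | R B2 → L2 hit [-]
  8 | R B7 → L1 miss [-]
  9 | R B4 → L1 miss [-]
  10 | W B6 → L0 miss wb→B0 [D]
  11 | W B0 → L0 miss wb→B6 [D]
  12 | W B8 → L2 miss [D]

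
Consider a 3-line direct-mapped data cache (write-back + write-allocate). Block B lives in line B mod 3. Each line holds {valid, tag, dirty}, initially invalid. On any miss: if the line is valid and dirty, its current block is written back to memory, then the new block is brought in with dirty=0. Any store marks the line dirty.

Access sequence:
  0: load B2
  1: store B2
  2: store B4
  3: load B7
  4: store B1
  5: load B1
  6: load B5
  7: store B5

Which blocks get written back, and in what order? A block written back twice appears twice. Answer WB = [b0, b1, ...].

WB = [4, 2]

0: R B2 -> L2 miss  d=-]
1: W B2 -> L2 hit  d=D]
2: W B4 -> L1 miss  d=D]
3: R B7 -> L1 miss wb->B4  d=-]
4: W B1 -> L1 miss  d=D]
5: R B1 -> L1 hit  d=D]
6: R B5 -> L2 miss wb->B2  d=-]
7: W B5 -> L2 hit  d=D]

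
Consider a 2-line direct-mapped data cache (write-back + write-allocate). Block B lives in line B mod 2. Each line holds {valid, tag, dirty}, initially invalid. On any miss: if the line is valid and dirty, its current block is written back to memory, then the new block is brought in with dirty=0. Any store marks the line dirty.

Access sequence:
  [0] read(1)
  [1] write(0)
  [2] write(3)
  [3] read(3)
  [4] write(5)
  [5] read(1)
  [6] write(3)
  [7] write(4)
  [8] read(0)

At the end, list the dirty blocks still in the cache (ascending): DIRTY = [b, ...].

  0 | R B1 → L1 miss [-]
  1 | W B0 → L0 miss [D]
  2 | W B3 → L1 miss [D]
  3 | R B3 → L1 hit [D]
  4 | W B5 → L1 miss wb→B3 [D]
  5 | R B1 → L1 miss wb→B5 [-]
  6 | W B3 → L1 miss [D]
  7 | W B4 → L0 miss wb→B0 [D]
  8 | R B0 → L0 miss wb→B4 [-]

DIRTY = [3]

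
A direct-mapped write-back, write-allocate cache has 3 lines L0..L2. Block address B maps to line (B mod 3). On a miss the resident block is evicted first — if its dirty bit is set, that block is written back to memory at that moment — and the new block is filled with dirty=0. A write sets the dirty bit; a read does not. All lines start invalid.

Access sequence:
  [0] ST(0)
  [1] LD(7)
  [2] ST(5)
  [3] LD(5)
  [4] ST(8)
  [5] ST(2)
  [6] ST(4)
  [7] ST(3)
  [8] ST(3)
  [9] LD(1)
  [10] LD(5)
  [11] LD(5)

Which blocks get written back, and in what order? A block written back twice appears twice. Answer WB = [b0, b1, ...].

  0 | W B0 → L0 miss [D]
  1 | R B7 → L1 miss [-]
  2 | W B5 → L2 miss [D]
  3 | R B5 → L2 hit [D]
  4 | W B8 → L2 miss wb→B5 [D]
  5 | W B2 → L2 miss wb→B8 [D]
  6 | W B4 → L1 miss [D]
  7 | W B3 → L0 miss wb→B0 [D]
  8 | W B3 → L0 hit [D]
  9 | R B1 → L1 miss wb→B4 [-]
  10 | R B5 → L2 miss wb→B2 [-]
  11 | R B5 → L2 hit [-]

WB = [5, 8, 0, 4, 2]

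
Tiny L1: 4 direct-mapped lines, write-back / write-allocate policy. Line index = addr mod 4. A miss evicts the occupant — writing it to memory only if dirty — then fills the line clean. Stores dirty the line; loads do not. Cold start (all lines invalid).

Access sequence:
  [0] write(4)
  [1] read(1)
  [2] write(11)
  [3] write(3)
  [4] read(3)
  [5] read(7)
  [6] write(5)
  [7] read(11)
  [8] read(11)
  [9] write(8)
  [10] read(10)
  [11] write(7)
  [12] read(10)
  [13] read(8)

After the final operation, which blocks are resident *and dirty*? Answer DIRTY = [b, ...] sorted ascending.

DIRTY = [5, 7, 8]

0: W B4 -> L0 miss  d=D]
1: R B1 -> L1 miss  d=-]
2: W B11 -> L3 miss  d=D]
3: W B3 -> L3 miss wb->B11  d=D]
4: R B3 -> L3 hit  d=D]
5: R B7 -> L3 miss wb->B3  d=-]
6: W B5 -> L1 miss  d=D]
7: R B11 -> L3 miss  d=-]
8: R B11 -> L3 hit  d=-]
9: W B8 -> L0 miss wb->B4  d=D]
10: R B10 -> L2 miss  d=-]
11: W B7 -> L3 miss  d=D]
12: R B10 -> L2 hit  d=-]
13: R B8 -> L0 hit  d=D]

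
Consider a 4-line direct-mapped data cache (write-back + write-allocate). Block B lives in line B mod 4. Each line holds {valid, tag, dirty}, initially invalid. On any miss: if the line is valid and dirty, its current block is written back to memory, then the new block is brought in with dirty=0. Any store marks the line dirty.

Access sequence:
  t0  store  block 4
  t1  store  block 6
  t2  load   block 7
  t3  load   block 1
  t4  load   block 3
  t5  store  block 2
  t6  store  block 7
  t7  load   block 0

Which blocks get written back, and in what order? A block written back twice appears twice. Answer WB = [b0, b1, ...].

0: W B4 -> L0 miss  d=D]
1: W B6 -> L2 miss  d=D]
2: R B7 -> L3 miss  d=-]
3: R B1 -> L1 miss  d=-]
4: R B3 -> L3 miss  d=-]
5: W B2 -> L2 miss wb->B6  d=D]
6: W B7 -> L3 miss  d=D]
7: R B0 -> L0 miss wb->B4  d=-]

WB = [6, 4]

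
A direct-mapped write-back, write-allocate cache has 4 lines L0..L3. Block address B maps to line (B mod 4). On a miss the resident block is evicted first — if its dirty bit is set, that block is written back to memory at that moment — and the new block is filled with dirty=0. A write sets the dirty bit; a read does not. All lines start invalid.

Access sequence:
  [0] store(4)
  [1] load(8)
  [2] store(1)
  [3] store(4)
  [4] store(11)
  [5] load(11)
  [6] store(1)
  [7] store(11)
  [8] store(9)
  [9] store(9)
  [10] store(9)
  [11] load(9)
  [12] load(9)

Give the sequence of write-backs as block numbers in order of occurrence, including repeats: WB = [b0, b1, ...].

WB = [4, 1]

  0 | W B4 → L0 miss [D]
  1 | R B8 → L0 miss wb→B4 [-]
  2 | W B1 → L1 miss [D]
  3 | W B4 → L0 miss [D]
  4 | W B11 → L3 miss [D]
  5 | R B11 → L3 hit [D]
  6 | W B1 → L1 hit [D]
  7 | W B11 → L3 hit [D]
  8 | W B9 → L1 miss wb→B1 [D]
  9 | W B9 → L1 hit [D]
  10 | W B9 → L1 hit [D]
  11 | R B9 → L1 hit [D]
  12 | R B9 → L1 hit [D]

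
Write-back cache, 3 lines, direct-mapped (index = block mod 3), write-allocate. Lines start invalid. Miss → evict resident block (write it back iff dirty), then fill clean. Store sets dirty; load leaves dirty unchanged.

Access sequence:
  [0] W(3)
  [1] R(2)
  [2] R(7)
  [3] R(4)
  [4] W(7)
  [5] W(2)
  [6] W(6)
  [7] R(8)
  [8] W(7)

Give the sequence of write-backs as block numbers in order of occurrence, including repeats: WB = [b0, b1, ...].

  0 | W B3 → L0 miss [D]
  1 | R B2 → L2 miss [-]
  2 | R B7 → L1 miss [-]
  3 | R B4 → L1 miss [-]
  4 | W B7 → L1 miss [D]
  5 | W B2 → L2 hit [D]
  6 | W B6 → L0 miss wb→B3 [D]
  7 | R B8 → L2 miss wb→B2 [-]
  8 | W B7 → L1 hit [D]

WB = [3, 2]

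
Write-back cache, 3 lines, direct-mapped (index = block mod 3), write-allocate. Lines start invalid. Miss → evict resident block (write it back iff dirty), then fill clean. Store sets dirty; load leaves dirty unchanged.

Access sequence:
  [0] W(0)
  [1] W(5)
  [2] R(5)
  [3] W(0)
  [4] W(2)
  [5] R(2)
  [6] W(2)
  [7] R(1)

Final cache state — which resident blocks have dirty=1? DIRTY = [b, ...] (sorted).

  0 | W B0 → L0 miss [D]
  1 | W B5 → L2 miss [D]
  2 | R B5 → L2 hit [D]
  3 | W B0 → L0 hit [D]
  4 | W B2 → L2 miss wb→B5 [D]
  5 | R B2 → L2 hit [D]
  6 | W B2 → L2 hit [D]
  7 | R B1 → L1 miss [-]

DIRTY = [0, 2]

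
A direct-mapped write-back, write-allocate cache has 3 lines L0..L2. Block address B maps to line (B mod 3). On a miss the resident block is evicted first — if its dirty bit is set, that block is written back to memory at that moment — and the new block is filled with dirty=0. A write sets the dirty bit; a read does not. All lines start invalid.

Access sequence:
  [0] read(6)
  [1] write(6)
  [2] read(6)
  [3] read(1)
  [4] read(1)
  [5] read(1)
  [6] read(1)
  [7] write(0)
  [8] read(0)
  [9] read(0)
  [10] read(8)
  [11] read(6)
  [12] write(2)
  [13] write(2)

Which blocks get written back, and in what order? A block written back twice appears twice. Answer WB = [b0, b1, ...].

  0 | R B6 → L0 miss [-]
  1 | W B6 → L0 hit [D]
  2 | R B6 → L0 hit [D]
  3 | R B1 → L1 miss [-]
  4 | R B1 → L1 hit [-]
  5 | R B1 → L1 hit [-]
  6 | R B1 → L1 hit [-]
  7 | W B0 → L0 miss wb→B6 [D]
  8 | R B0 → L0 hit [D]
  9 | R B0 → L0 hit [D]
  10 | R B8 → L2 miss [-]
  11 | R B6 → L0 miss wb→B0 [-]
  12 | W B2 → L2 miss [D]
  13 | W B2 → L2 hit [D]

WB = [6, 0]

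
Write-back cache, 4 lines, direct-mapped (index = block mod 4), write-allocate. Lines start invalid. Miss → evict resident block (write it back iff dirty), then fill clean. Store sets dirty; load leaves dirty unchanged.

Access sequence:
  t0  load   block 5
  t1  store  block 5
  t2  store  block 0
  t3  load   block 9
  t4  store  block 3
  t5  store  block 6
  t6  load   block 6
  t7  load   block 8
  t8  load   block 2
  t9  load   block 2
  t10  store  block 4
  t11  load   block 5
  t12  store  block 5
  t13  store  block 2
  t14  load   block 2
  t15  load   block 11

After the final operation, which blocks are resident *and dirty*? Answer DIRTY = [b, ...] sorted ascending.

0: R B5 → L1 miss [-]
1: W B5 → L1 hit [D]
2: W B0 → L0 miss [D]
3: R B9 → L1 miss wb→B5 [-]
4: W B3 → L3 miss [D]
5: W B6 → L2 miss [D]
6: R B6 → L2 hit [D]
7: R B8 → L0 miss wb→B0 [-]
8: R B2 → L2 miss wb→B6 [-]
9: R B2 → L2 hit [-]
10: W B4 → L0 miss [D]
11: R B5 → L1 miss [-]
12: W B5 → L1 hit [D]
13: W B2 → L2 hit [D]
14: R B2 → L2 hit [D]
15: R B11 → L3 miss wb→B3 [-]

DIRTY = [2, 4, 5]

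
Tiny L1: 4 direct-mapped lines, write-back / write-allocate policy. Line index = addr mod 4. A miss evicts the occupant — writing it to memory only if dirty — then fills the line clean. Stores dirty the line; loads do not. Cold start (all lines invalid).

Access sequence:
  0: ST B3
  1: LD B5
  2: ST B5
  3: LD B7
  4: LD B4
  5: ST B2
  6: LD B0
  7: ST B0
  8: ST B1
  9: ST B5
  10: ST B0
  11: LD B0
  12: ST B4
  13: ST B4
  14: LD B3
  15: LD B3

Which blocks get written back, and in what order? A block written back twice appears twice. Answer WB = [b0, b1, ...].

0: W B3 -> L3 miss  d=D]
1: R B5 -> L1 miss  d=-]
2: W B5 -> L1 hit  d=D]
3: R B7 -> L3 miss wb->B3  d=-]
4: R B4 -> L0 miss  d=-]
5: W B2 -> L2 miss  d=D]
6: R B0 -> L0 miss  d=-]
7: W B0 -> L0 hit  d=D]
8: W B1 -> L1 miss wb->B5  d=D]
9: W B5 -> L1 miss wb->B1  d=D]
10: W B0 -> L0 hit  d=D]
11: R B0 -> L0 hit  d=D]
12: W B4 -> L0 miss wb->B0  d=D]
13: W B4 -> L0 hit  d=D]
14: R B3 -> L3 miss  d=-]
15: R B3 -> L3 hit  d=-]

WB = [3, 5, 1, 0]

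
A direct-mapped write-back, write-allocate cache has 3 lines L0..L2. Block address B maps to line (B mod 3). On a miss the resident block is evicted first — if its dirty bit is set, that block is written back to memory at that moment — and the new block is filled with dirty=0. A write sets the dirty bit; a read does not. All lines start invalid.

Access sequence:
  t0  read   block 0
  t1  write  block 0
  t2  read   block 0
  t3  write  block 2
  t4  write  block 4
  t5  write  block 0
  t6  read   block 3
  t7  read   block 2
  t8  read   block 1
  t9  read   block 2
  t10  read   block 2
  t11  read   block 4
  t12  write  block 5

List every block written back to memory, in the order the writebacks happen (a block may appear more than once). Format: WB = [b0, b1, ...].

0: R B0 -> L0 miss  d=-]
1: W B0 -> L0 hit  d=D]
2: R B0 -> L0 hit  d=D]
3: W B2 -> L2 miss  d=D]
4: W B4 -> L1 miss  d=D]
5: W B0 -> L0 hit  d=D]
6: R B3 -> L0 miss wb->B0  d=-]
7: R B2 -> L2 hit  d=D]
8: R B1 -> L1 miss wb->B4  d=-]
9: R B2 -> L2 hit  d=D]
10: R B2 -> L2 hit  d=D]
11: R B4 -> L1 miss  d=-]
12: W B5 -> L2 miss wb->B2  d=D]

WB = [0, 4, 2]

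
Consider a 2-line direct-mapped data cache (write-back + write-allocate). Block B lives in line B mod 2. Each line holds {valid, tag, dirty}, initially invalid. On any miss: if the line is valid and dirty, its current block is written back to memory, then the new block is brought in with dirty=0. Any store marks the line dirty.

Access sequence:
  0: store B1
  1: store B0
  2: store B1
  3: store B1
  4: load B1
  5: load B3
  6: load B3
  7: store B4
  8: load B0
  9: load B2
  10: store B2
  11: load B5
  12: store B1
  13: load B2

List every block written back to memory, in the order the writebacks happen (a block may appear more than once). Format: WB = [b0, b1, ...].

0: W B1 → L1 miss [D]
1: W B0 → L0 miss [D]
2: W B1 → L1 hit [D]
3: W B1 → L1 hit [D]
4: R B1 → L1 hit [D]
5: R B3 → L1 miss wb→B1 [-]
6: R B3 → L1 hit [-]
7: W B4 → L0 miss wb→B0 [D]
8: R B0 → L0 miss wb→B4 [-]
9: R B2 → L0 miss [-]
10: W B2 → L0 hit [D]
11: R B5 → L1 miss [-]
12: W B1 → L1 miss [D]
13: R B2 → L0 hit [D]

WB = [1, 0, 4]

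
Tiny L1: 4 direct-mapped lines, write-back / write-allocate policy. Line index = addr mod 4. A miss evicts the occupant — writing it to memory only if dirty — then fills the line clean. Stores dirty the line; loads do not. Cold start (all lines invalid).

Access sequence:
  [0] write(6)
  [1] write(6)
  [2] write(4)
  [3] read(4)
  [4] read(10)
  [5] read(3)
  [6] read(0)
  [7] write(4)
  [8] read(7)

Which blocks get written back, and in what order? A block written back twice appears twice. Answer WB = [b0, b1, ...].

0: W B6 -> L2 miss  d=D]
1: W B6 -> L2 hit  d=D]
2: W B4 -> L0 miss  d=D]
3: R B4 -> L0 hit  d=D]
4: R B10 -> L2 miss wb->B6  d=-]
5: R B3 -> L3 miss  d=-]
6: R B0 -> L0 miss wb->B4  d=-]
7: W B4 -> L0 miss  d=D]
8: R B7 -> L3 miss  d=-]

WB = [6, 4]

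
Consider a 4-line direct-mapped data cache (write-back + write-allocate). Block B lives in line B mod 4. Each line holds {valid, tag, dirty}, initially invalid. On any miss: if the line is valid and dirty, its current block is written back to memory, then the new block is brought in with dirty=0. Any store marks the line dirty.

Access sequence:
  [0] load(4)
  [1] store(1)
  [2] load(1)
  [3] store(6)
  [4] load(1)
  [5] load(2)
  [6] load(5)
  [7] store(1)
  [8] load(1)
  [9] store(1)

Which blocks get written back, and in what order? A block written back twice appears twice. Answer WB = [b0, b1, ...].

0: R B4 → L0 miss [-]
1: W B1 → L1 miss [D]
2: R B1 → L1 hit [D]
3: W B6 → L2 miss [D]
4: R B1 → L1 hit [D]
5: R B2 → L2 miss wb→B6 [-]
6: R B5 → L1 miss wb→B1 [-]
7: W B1 → L1 miss [D]
8: R B1 → L1 hit [D]
9: W B1 → L1 hit [D]

WB = [6, 1]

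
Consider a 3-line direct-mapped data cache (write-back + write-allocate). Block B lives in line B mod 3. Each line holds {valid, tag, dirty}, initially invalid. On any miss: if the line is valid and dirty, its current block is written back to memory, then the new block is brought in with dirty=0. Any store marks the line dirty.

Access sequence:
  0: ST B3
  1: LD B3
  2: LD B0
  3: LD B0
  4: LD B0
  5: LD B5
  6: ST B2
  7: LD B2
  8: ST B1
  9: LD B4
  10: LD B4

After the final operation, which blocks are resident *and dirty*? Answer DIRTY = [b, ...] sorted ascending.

DIRTY = [2]

0: W B3 → L0 miss [D]
1: R B3 → L0 hit [D]
2: R B0 → L0 miss wb→B3 [-]
3: R B0 → L0 hit [-]
4: R B0 → L0 hit [-]
5: R B5 → L2 miss [-]
6: W B2 → L2 miss [D]
7: R B2 → L2 hit [D]
8: W B1 → L1 miss [D]
9: R B4 → L1 miss wb→B1 [-]
10: R B4 → L1 hit [-]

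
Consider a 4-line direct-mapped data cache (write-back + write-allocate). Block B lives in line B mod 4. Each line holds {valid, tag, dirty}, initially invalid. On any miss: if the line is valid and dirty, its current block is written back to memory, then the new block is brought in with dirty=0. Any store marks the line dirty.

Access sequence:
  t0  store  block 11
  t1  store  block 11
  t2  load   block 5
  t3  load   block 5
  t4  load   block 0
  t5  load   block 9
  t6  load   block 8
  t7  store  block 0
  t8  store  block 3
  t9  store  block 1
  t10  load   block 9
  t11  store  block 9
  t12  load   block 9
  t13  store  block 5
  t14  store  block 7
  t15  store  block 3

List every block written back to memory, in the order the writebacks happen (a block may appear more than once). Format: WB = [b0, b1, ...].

  0 | W B11 → L3 miss [D]
  1 | W B11 → L3 hit [D]
  2 | R B5 → L1 miss [-]
  3 | R B5 → L1 hit [-]
  4 | R B0 → L0 miss [-]
  5 | R B9 → L1 miss [-]
  6 | R B8 → L0 miss [-]
  7 | W B0 → L0 miss [D]
  8 | W B3 → L3 miss wb→B11 [D]
  9 | W B1 → L1 miss [D]
  10 | R B9 → L1 miss wb→B1 [-]
  11 | W B9 → L1 hit [D]
  12 | R B9 → L1 hit [D]
  13 | W B5 → L1 miss wb→B9 [D]
  14 | W B7 → L3 miss wb→B3 [D]
  15 | W B3 → L3 miss wb→B7 [D]

WB = [11, 1, 9, 3, 7]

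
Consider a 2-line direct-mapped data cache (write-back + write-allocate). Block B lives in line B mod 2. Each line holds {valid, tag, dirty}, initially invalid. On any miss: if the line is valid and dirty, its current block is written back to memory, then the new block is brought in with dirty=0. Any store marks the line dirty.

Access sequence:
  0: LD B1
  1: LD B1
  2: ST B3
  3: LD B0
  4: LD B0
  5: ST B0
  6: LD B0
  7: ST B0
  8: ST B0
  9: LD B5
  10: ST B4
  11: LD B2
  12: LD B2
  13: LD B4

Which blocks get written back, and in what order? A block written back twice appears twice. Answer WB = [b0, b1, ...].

0: R B1 → L1 miss [-]
1: R B1 → L1 hit [-]
2: W B3 → L1 miss [D]
3: R B0 → L0 miss [-]
4: R B0 → L0 hit [-]
5: W B0 → L0 hit [D]
6: R B0 → L0 hit [D]
7: W B0 → L0 hit [D]
8: W B0 → L0 hit [D]
9: R B5 → L1 miss wb→B3 [-]
10: W B4 → L0 miss wb→B0 [D]
11: R B2 → L0 miss wb→B4 [-]
12: R B2 → L0 hit [-]
13: R B4 → L0 miss [-]

WB = [3, 0, 4]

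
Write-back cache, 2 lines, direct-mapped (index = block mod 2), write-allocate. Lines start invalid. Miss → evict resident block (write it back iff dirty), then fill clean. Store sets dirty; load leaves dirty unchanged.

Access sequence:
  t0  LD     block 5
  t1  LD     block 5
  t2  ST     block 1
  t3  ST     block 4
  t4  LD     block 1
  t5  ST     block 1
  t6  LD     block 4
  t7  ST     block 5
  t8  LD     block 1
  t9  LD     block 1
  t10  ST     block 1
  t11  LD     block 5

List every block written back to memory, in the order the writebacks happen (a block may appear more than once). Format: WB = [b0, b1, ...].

0: R B5 → L1 miss [-]
1: R B5 → L1 hit [-]
2: W B1 → L1 miss [D]
3: W B4 → L0 miss [D]
4: R B1 → L1 hit [D]
5: W B1 → L1 hit [D]
6: R B4 → L0 hit [D]
7: W B5 → L1 miss wb→B1 [D]
8: R B1 → L1 miss wb→B5 [-]
9: R B1 → L1 hit [-]
10: W B1 → L1 hit [D]
11: R B5 → L1 miss wb→B1 [-]

WB = [1, 5, 1]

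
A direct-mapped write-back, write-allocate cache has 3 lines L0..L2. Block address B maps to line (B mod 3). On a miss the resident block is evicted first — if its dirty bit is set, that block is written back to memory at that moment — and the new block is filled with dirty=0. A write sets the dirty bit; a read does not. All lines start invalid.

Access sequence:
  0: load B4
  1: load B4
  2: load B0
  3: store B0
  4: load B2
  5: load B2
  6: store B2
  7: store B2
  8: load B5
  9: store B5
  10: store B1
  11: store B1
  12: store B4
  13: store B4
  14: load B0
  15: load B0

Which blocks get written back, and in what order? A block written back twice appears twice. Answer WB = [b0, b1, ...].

  0 | R B4 → L1 miss [-]
  1 | R B4 → L1 hit [-]
  2 | R B0 → L0 miss [-]
  3 | W B0 → L0 hit [D]
  4 | R B2 → L2 miss [-]
  5 | R B2 → L2 hit [-]
  6 | W B2 → L2 hit [D]
  7 | W B2 → L2 hit [D]
  8 | R B5 → L2 miss wb→B2 [-]
  9 | W B5 → L2 hit [D]
  10 | W B1 → L1 miss [D]
  11 | W B1 → L1 hit [D]
  12 | W B4 → L1 miss wb→B1 [D]
  13 | W B4 → L1 hit [D]
  14 | R B0 → L0 hit [D]
  15 | R B0 → L0 hit [D]

WB = [2, 1]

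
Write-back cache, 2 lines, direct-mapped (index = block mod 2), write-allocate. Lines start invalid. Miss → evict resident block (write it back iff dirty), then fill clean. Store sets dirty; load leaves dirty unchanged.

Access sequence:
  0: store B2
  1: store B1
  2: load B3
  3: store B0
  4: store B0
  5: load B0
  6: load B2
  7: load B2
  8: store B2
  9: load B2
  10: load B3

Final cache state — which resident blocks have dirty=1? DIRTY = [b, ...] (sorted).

  0 | W B2 → L0 miss [D]
  1 | W B1 → L1 miss [D]
  2 | R B3 → L1 miss wb→B1 [-]
  3 | W B0 → L0 miss wb→B2 [D]
  4 | W B0 → L0 hit [D]
  5 | R B0 → L0 hit [D]
  6 | R B2 → L0 miss wb→B0 [-]
  7 | R B2 → L0 hit [-]
  8 | W B2 → L0 hit [D]
  9 | R B2 → L0 hit [D]
  10 | R B3 → L1 hit [-]

DIRTY = [2]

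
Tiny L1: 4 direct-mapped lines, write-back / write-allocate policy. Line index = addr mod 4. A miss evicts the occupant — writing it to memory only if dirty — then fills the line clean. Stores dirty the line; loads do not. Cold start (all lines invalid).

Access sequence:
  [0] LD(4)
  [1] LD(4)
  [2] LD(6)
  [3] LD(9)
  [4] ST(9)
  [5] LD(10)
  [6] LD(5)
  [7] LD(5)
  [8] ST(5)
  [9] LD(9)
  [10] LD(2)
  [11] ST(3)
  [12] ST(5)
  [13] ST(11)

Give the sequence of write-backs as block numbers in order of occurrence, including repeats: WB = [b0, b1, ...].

WB = [9, 5, 3]

0: R B4 → L0 miss [-]
1: R B4 → L0 hit [-]
2: R B6 → L2 miss [-]
3: R B9 → L1 miss [-]
4: W B9 → L1 hit [D]
5: R B10 → L2 miss [-]
6: R B5 → L1 miss wb→B9 [-]
7: R B5 → L1 hit [-]
8: W B5 → L1 hit [D]
9: R B9 → L1 miss wb→B5 [-]
10: R B2 → L2 miss [-]
11: W B3 → L3 miss [D]
12: W B5 → L1 miss [D]
13: W B11 → L3 miss wb→B3 [D]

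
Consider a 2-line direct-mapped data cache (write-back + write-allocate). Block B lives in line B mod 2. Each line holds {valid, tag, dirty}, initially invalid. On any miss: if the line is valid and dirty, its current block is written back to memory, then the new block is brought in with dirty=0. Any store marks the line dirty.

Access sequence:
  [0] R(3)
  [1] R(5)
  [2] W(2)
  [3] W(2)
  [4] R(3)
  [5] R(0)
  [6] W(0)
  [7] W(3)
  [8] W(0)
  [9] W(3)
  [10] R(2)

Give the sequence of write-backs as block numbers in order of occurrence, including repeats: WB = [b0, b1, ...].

0: R B3 → L1 miss [-]
1: R B5 → L1 miss [-]
2: W B2 → L0 miss [D]
3: W B2 → L0 hit [D]
4: R B3 → L1 miss [-]
5: R B0 → L0 miss wb→B2 [-]
6: W B0 → L0 hit [D]
7: W B3 → L1 hit [D]
8: W B0 → L0 hit [D]
9: W B3 → L1 hit [D]
10: R B2 → L0 miss wb→B0 [-]

WB = [2, 0]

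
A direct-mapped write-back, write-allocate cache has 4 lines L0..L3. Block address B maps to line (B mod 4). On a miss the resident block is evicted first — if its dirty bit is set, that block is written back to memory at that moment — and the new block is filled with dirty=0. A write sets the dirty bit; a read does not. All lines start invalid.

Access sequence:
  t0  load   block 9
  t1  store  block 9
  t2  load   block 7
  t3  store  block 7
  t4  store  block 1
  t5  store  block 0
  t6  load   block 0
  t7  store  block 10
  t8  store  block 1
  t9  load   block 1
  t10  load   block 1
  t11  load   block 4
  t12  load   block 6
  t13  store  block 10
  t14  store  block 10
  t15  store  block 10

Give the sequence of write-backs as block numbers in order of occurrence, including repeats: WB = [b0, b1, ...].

  0 | R B9 → L1 miss [-]
  1 | W B9 → L1 hit [D]
  2 | R B7 → L3 miss [-]
  3 | W B7 → L3 hit [D]
  4 | W B1 → L1 miss wb→B9 [D]
  5 | W B0 → L0 miss [D]
  6 | R B0 → L0 hit [D]
  7 | W B10 → L2 miss [D]
  8 | W B1 → L1 hit [D]
  9 | R B1 → L1 hit [D]
  10 | R B1 → L1 hit [D]
  11 | R B4 → L0 miss wb→B0 [-]
  12 | R B6 → L2 miss wb→B10 [-]
  13 | W B10 → L2 miss [D]
  14 | W B10 → L2 hit [D]
  15 | W B10 → L2 hit [D]

WB = [9, 0, 10]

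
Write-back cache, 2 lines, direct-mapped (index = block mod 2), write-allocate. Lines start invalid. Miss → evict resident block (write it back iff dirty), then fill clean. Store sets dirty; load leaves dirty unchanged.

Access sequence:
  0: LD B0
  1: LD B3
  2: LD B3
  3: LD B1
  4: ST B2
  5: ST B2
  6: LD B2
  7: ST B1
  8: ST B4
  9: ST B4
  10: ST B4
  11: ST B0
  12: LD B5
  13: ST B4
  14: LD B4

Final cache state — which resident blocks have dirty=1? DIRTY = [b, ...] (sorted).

0: R B0 → L0 miss [-]
1: R B3 → L1 miss [-]
2: R B3 → L1 hit [-]
3: R B1 → L1 miss [-]
4: W B2 → L0 miss [D]
5: W B2 → L0 hit [D]
6: R B2 → L0 hit [D]
7: W B1 → L1 hit [D]
8: W B4 → L0 miss wb→B2 [D]
9: W B4 → L0 hit [D]
10: W B4 → L0 hit [D]
11: W B0 → L0 miss wb→B4 [D]
12: R B5 → L1 miss wb→B1 [-]
13: W B4 → L0 miss wb→B0 [D]
14: R B4 → L0 hit [D]

DIRTY = [4]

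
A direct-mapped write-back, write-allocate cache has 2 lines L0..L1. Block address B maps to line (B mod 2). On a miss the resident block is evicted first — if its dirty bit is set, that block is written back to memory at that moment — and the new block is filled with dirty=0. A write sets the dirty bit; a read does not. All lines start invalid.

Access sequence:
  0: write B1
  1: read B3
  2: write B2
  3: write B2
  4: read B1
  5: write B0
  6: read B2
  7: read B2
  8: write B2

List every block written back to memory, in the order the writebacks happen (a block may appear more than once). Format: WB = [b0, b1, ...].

WB = [1, 2, 0]

  0 | W B1 → L1 miss [D]
  1 | R B3 → L1 miss wb→B1 [-]
  2 | W B2 → L0 miss [D]
  3 | W B2 → L0 hit [D]
  4 | R B1 → L1 miss [-]
  5 | W B0 → L0 miss wb→B2 [D]
  6 | R B2 → L0 miss wb→B0 [-]
  7 | R B2 → L0 hit [-]
  8 | W B2 → L0 hit [D]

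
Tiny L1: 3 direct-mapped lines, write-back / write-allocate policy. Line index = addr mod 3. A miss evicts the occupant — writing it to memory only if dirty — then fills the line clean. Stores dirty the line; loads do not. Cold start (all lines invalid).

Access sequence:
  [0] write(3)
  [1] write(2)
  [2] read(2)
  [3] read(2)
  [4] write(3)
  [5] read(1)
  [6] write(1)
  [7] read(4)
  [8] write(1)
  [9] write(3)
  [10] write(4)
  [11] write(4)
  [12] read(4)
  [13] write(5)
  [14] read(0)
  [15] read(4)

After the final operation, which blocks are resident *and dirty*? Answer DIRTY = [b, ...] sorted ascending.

DIRTY = [4, 5]

  0 | W B3 → L0 miss [D]
  1 | W B2 → L2 miss [D]
  2 | R B2 → L2 hit [D]
  3 | R B2 → L2 hit [D]
  4 | W B3 → L0 hit [D]
  5 | R B1 → L1 miss [-]
  6 | W B1 → L1 hit [D]
  7 | R B4 → L1 miss wb→B1 [-]
  8 | W B1 → L1 miss [D]
  9 | W B3 → L0 hit [D]
  10 | W B4 → L1 miss wb→B1 [D]
  11 | W B4 → L1 hit [D]
  12 | R B4 → L1 hit [D]
  13 | W B5 → L2 miss wb→B2 [D]
  14 | R B0 → L0 miss wb→B3 [-]
  15 | R B4 → L1 hit [D]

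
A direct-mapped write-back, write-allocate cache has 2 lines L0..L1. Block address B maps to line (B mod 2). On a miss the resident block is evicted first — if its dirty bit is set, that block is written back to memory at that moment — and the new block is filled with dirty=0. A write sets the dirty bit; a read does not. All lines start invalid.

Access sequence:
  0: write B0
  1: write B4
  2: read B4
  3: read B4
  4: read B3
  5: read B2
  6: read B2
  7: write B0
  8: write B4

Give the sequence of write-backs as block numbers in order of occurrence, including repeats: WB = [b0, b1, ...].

WB = [0, 4, 0]

0: W B0 -> L0 miss  d=D]
1: W B4 -> L0 miss wb->B0  d=D]
2: R B4 -> L0 hit  d=D]
3: R B4 -> L0 hit  d=D]
4: R B3 -> L1 miss  d=-]
5: R B2 -> L0 miss wb->B4  d=-]
6: R B2 -> L0 hit  d=-]
7: W B0 -> L0 miss  d=D]
8: W B4 -> L0 miss wb->B0  d=D]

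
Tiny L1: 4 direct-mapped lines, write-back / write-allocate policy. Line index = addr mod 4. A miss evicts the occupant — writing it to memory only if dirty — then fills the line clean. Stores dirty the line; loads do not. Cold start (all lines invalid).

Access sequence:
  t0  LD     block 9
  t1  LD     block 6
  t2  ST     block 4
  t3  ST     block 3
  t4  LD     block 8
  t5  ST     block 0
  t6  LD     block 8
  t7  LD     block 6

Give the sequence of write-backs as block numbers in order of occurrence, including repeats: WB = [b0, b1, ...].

WB = [4, 0]

0: R B9 -> L1 miss  d=-]
1: R B6 -> L2 miss  d=-]
2: W B4 -> L0 miss  d=D]
3: W B3 -> L3 miss  d=D]
4: R B8 -> L0 miss wb->B4  d=-]
5: W B0 -> L0 miss  d=D]
6: R B8 -> L0 miss wb->B0  d=-]
7: R B6 -> L2 hit  d=-]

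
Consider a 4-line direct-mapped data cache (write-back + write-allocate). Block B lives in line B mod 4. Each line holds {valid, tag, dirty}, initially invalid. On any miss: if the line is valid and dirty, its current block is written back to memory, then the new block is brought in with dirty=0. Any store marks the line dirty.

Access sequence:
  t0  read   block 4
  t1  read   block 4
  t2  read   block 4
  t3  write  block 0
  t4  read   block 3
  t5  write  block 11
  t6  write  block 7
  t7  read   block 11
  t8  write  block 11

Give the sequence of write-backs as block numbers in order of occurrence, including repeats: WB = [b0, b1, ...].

WB = [11, 7]

0: R B4 → L0 miss [-]
1: R B4 → L0 hit [-]
2: R B4 → L0 hit [-]
3: W B0 → L0 miss [D]
4: R B3 → L3 miss [-]
5: W B11 → L3 miss [D]
6: W B7 → L3 miss wb→B11 [D]
7: R B11 → L3 miss wb→B7 [-]
8: W B11 → L3 hit [D]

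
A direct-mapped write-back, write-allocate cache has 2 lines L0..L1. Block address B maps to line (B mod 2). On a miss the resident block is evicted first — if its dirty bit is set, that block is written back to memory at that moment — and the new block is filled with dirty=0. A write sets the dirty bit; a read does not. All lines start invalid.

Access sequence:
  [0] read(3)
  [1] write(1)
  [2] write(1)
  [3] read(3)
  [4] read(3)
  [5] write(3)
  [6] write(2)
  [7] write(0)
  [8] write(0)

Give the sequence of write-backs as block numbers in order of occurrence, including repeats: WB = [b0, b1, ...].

WB = [1, 2]

  0 | R B3 → L1 miss [-]
  1 | W B1 → L1 miss [D]
  2 | W B1 → L1 hit [D]
  3 | R B3 → L1 miss wb→B1 [-]
  4 | R B3 → L1 hit [-]
  5 | W B3 → L1 hit [D]
  6 | W B2 → L0 miss [D]
  7 | W B0 → L0 miss wb→B2 [D]
  8 | W B0 → L0 hit [D]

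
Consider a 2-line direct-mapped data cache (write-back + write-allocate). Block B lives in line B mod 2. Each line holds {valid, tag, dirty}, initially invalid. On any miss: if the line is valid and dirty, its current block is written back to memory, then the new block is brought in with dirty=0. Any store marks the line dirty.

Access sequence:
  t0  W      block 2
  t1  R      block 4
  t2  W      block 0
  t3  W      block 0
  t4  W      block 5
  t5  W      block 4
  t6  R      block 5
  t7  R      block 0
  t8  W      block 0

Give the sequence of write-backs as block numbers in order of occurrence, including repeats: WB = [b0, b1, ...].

0: W B2 -> L0 miss  d=D]
1: R B4 -> L0 miss wb->B2  d=-]
2: W B0 -> L0 miss  d=D]
3: W B0 -> L0 hit  d=D]
4: W B5 -> L1 miss  d=D]
5: W B4 -> L0 miss wb->B0  d=D]
6: R B5 -> L1 hit  d=D]
7: R B0 -> L0 miss wb->B4  d=-]
8: W B0 -> L0 hit  d=D]

WB = [2, 0, 4]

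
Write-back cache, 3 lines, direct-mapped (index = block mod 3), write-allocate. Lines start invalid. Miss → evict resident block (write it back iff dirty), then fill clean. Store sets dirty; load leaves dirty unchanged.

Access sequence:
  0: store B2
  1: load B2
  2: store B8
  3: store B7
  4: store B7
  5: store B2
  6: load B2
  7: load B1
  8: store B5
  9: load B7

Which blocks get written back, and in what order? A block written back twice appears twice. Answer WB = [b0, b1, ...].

0: W B2 -> L2 miss  d=D]
1: R B2 -> L2 hit  d=D]
2: W B8 -> L2 miss wb->B2  d=D]
3: W B7 -> L1 miss  d=D]
4: W B7 -> L1 hit  d=D]
5: W B2 -> L2 miss wb->B8  d=D]
6: R B2 -> L2 hit  d=D]
7: R B1 -> L1 miss wb->B7  d=-]
8: W B5 -> L2 miss wb->B2  d=D]
9: R B7 -> L1 miss  d=-]

WB = [2, 8, 7, 2]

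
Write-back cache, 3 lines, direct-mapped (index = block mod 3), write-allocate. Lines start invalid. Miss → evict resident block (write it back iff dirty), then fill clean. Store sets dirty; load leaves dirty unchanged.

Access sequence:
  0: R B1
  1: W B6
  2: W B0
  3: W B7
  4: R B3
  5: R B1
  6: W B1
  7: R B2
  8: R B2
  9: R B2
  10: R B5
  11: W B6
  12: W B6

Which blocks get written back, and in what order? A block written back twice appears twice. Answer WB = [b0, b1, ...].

WB = [6, 0, 7]

  0 | R B1 → L1 miss [-]
  1 | W B6 → L0 miss [D]
  2 | W B0 → L0 miss wb→B6 [D]
  3 | W B7 → L1 miss [D]
  4 | R B3 → L0 miss wb→B0 [-]
  5 | R B1 → L1 miss wb→B7 [-]
  6 | W B1 → L1 hit [D]
  7 | R B2 → L2 miss [-]
  8 | R B2 → L2 hit [-]
  9 | R B2 → L2 hit [-]
  10 | R B5 → L2 miss [-]
  11 | W B6 → L0 miss [D]
  12 | W B6 → L0 hit [D]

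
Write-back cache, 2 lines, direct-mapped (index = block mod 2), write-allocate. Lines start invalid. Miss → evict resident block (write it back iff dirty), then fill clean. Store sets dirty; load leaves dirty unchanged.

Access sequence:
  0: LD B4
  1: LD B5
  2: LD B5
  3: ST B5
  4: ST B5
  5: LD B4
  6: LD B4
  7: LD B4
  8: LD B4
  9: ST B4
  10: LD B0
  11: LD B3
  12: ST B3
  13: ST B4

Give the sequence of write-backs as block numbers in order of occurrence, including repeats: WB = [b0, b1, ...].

WB = [4, 5]

  0 | R B4 → L0 miss [-]
  1 | R B5 → L1 miss [-]
  2 | R B5 → L1 hit [-]
  3 | W B5 → L1 hit [D]
  4 | W B5 → L1 hit [D]
  5 | R B4 → L0 hit [-]
  6 | R B4 → L0 hit [-]
  7 | R B4 → L0 hit [-]
  8 | R B4 → L0 hit [-]
  9 | W B4 → L0 hit [D]
  10 | R B0 → L0 miss wb→B4 [-]
  11 | R B3 → L1 miss wb→B5 [-]
  12 | W B3 → L1 hit [D]
  13 | W B4 → L0 miss [D]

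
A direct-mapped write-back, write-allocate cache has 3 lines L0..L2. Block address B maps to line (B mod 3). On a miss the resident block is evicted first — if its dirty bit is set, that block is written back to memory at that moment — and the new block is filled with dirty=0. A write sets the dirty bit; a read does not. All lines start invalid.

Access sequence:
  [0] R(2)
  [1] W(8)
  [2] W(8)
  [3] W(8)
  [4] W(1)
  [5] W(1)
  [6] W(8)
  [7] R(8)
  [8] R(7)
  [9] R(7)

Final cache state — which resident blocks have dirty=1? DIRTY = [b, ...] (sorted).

  0 | R B2 → L2 miss [-]
  1 | W B8 → L2 miss [D]
  2 | W B8 → L2 hit [D]
  3 | W B8 → L2 hit [D]
  4 | W B1 → L1 miss [D]
  5 | W B1 → L1 hit [D]
  6 | W B8 → L2 hit [D]
  7 | R B8 → L2 hit [D]
  8 | R B7 → L1 miss wb→B1 [-]
  9 | R B7 → L1 hit [-]

DIRTY = [8]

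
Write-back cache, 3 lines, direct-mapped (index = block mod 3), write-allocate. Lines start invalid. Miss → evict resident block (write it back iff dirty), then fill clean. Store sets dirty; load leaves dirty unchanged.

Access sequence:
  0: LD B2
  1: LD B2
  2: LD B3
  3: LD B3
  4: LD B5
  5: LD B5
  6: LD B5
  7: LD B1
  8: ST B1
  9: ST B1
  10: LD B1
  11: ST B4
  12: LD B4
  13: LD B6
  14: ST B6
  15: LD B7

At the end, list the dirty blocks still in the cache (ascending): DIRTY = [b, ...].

DIRTY = [6]

  0 | R B2 → L2 miss [-]
  1 | R B2 → L2 hit [-]
  2 | R B3 → L0 miss [-]
  3 | R B3 → L0 hit [-]
  4 | R B5 → L2 miss [-]
  5 | R B5 → L2 hit [-]
  6 | R B5 → L2 hit [-]
  7 | R B1 → L1 miss [-]
  8 | W B1 → L1 hit [D]
  9 | W B1 → L1 hit [D]
  10 | R B1 → L1 hit [D]
  11 | W B4 → L1 miss wb→B1 [D]
  12 | R B4 → L1 hit [D]
  13 | R B6 → L0 miss [-]
  14 | W B6 → L0 hit [D]
  15 | R B7 → L1 miss wb→B4 [-]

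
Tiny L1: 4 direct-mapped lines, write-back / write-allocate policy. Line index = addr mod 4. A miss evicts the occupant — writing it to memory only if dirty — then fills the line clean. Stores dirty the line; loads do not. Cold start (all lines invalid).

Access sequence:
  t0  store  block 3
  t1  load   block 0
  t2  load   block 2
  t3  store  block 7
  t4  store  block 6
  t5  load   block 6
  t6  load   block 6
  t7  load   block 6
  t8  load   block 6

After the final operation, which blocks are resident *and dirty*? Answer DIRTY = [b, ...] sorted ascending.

0: W B3 → L3 miss [D]
1: R B0 → L0 miss [-]
2: R B2 → L2 miss [-]
3: W B7 → L3 miss wb→B3 [D]
4: W B6 → L2 miss [D]
5: R B6 → L2 hit [D]
6: R B6 → L2 hit [D]
7: R B6 → L2 hit [D]
8: R B6 → L2 hit [D]

DIRTY = [6, 7]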